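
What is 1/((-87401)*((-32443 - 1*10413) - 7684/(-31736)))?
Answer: 7934/29717876771783 ≈ 2.6698e-10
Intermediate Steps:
1/((-87401)*((-32443 - 1*10413) - 7684/(-31736))) = -1/(87401*((-32443 - 10413) - 7684*(-1/31736))) = -1/(87401*(-42856 + 1921/7934)) = -1/(87401*(-340017583/7934)) = -1/87401*(-7934/340017583) = 7934/29717876771783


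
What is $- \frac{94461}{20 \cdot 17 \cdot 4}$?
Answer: $- \frac{94461}{1360} \approx -69.457$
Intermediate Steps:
$- \frac{94461}{20 \cdot 17 \cdot 4} = - \frac{94461}{340 \cdot 4} = - \frac{94461}{1360}$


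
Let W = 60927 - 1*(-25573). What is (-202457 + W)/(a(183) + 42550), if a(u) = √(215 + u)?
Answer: -2466985175/905251051 + 115957*√398/1810502102 ≈ -2.7239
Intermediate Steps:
W = 86500 (W = 60927 + 25573 = 86500)
(-202457 + W)/(a(183) + 42550) = (-202457 + 86500)/(√(215 + 183) + 42550) = -115957/(√398 + 42550) = -115957/(42550 + √398)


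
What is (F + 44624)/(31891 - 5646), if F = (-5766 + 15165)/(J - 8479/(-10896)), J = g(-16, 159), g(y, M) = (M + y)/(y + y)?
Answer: 3384062192/2110754125 ≈ 1.6032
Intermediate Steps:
g(y, M) = (M + y)/(2*y) (g(y, M) = (M + y)/((2*y)) = (M + y)*(1/(2*y)) = (M + y)/(2*y))
J = -143/32 (J = (½)*(159 - 16)/(-16) = (½)*(-1/16)*143 = -143/32 ≈ -4.4688)
F = -204823008/80425 (F = (-5766 + 15165)/(-143/32 - 8479/(-10896)) = 9399/(-143/32 - 8479*(-1/10896)) = 9399/(-143/32 + 8479/10896) = 9399/(-80425/21792) = 9399*(-21792/80425) = -204823008/80425 ≈ -2546.8)
(F + 44624)/(31891 - 5646) = (-204823008/80425 + 44624)/(31891 - 5646) = (3384062192/80425)/26245 = (3384062192/80425)*(1/26245) = 3384062192/2110754125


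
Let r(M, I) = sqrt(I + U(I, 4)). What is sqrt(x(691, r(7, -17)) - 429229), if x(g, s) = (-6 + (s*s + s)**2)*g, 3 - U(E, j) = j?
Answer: sqrt(-221929 - 74628*I*sqrt(2)) ≈ 109.13 - 483.57*I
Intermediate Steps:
U(E, j) = 3 - j
r(M, I) = sqrt(-1 + I) (r(M, I) = sqrt(I + (3 - 1*4)) = sqrt(I + (3 - 4)) = sqrt(I - 1) = sqrt(-1 + I))
x(g, s) = g*(-6 + (s + s**2)**2) (x(g, s) = (-6 + (s**2 + s)**2)*g = (-6 + (s + s**2)**2)*g = g*(-6 + (s + s**2)**2))
sqrt(x(691, r(7, -17)) - 429229) = sqrt(691*(-6 + (sqrt(-1 - 17))**2*(1 + sqrt(-1 - 17))**2) - 429229) = sqrt(691*(-6 + (sqrt(-18))**2*(1 + sqrt(-18))**2) - 429229) = sqrt(691*(-6 + (3*I*sqrt(2))**2*(1 + 3*I*sqrt(2))**2) - 429229) = sqrt(691*(-6 - 18*(1 + 3*I*sqrt(2))**2) - 429229) = sqrt((-4146 - 12438*(1 + 3*I*sqrt(2))**2) - 429229) = sqrt(-433375 - 12438*(1 + 3*I*sqrt(2))**2)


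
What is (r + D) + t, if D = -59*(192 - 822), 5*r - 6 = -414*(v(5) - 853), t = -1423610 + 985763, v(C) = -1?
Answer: -1649823/5 ≈ -3.2996e+5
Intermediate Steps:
t = -437847
r = 353562/5 (r = 6/5 + (-414*(-1 - 853))/5 = 6/5 + (-414*(-854))/5 = 6/5 + (⅕)*353556 = 6/5 + 353556/5 = 353562/5 ≈ 70712.)
D = 37170 (D = -59*(-630) = 37170)
(r + D) + t = (353562/5 + 37170) - 437847 = 539412/5 - 437847 = -1649823/5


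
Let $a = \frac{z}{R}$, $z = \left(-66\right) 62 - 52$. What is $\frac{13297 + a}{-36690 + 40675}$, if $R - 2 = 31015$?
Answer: $\frac{11783683}{3531507} \approx 3.3367$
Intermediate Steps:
$R = 31017$ ($R = 2 + 31015 = 31017$)
$z = -4144$ ($z = -4092 - 52 = -4144$)
$a = - \frac{592}{4431}$ ($a = - \frac{4144}{31017} = \left(-4144\right) \frac{1}{31017} = - \frac{592}{4431} \approx -0.1336$)
$\frac{13297 + a}{-36690 + 40675} = \frac{13297 - \frac{592}{4431}}{-36690 + 40675} = \frac{58918415}{4431 \cdot 3985} = \frac{58918415}{4431} \cdot \frac{1}{3985} = \frac{11783683}{3531507}$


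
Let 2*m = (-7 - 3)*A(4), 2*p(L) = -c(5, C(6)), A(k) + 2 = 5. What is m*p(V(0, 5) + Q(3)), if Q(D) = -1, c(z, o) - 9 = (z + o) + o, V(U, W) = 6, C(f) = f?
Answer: 195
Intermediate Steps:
c(z, o) = 9 + z + 2*o (c(z, o) = 9 + ((z + o) + o) = 9 + ((o + z) + o) = 9 + (z + 2*o) = 9 + z + 2*o)
A(k) = 3 (A(k) = -2 + 5 = 3)
p(L) = -13 (p(L) = (-(9 + 5 + 2*6))/2 = (-(9 + 5 + 12))/2 = (-1*26)/2 = (1/2)*(-26) = -13)
m = -15 (m = ((-7 - 3)*3)/2 = (-10*3)/2 = (1/2)*(-30) = -15)
m*p(V(0, 5) + Q(3)) = -15*(-13) = 195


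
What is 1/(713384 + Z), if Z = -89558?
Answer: 1/623826 ≈ 1.6030e-6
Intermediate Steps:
1/(713384 + Z) = 1/(713384 - 89558) = 1/623826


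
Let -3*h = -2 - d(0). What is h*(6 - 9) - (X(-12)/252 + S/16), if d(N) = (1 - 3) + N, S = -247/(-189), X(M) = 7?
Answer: -331/3024 ≈ -0.10946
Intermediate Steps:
S = 247/189 (S = -247*(-1/189) = 247/189 ≈ 1.3069)
d(N) = -2 + N
h = 0 (h = -(-2 - (-2 + 0))/3 = -(-2 - 1*(-2))/3 = -(-2 + 2)/3 = -⅓*0 = 0)
h*(6 - 9) - (X(-12)/252 + S/16) = 0*(6 - 9) - (7/252 + (247/189)/16) = 0*(-3) - (7*(1/252) + (247/189)*(1/16)) = 0 - (1/36 + 247/3024) = 0 - 1*331/3024 = 0 - 331/3024 = -331/3024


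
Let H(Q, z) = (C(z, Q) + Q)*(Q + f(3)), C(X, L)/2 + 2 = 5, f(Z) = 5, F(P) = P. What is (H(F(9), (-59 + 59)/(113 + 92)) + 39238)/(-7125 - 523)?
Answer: -4931/956 ≈ -5.1580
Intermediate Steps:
C(X, L) = 6 (C(X, L) = -4 + 2*5 = -4 + 10 = 6)
H(Q, z) = (5 + Q)*(6 + Q) (H(Q, z) = (6 + Q)*(Q + 5) = (6 + Q)*(5 + Q) = (5 + Q)*(6 + Q))
(H(F(9), (-59 + 59)/(113 + 92)) + 39238)/(-7125 - 523) = ((30 + 9² + 11*9) + 39238)/(-7125 - 523) = ((30 + 81 + 99) + 39238)/(-7648) = (210 + 39238)*(-1/7648) = 39448*(-1/7648) = -4931/956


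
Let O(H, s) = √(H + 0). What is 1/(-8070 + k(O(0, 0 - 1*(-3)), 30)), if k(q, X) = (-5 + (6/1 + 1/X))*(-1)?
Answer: -30/242131 ≈ -0.00012390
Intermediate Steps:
O(H, s) = √H
k(q, X) = -1 - 1/X (k(q, X) = (-5 + (6*1 + 1/X))*(-1) = (-5 + (6 + 1/X))*(-1) = (1 + 1/X)*(-1) = -1 - 1/X)
1/(-8070 + k(O(0, 0 - 1*(-3)), 30)) = 1/(-8070 + (-1 - 1*30)/30) = 1/(-8070 + (-1 - 30)/30) = 1/(-8070 + (1/30)*(-31)) = 1/(-8070 - 31/30) = 1/(-242131/30) = -30/242131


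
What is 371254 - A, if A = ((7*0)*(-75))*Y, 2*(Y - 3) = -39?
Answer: 371254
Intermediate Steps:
Y = -33/2 (Y = 3 + (½)*(-39) = 3 - 39/2 = -33/2 ≈ -16.500)
A = 0 (A = ((7*0)*(-75))*(-33/2) = (0*(-75))*(-33/2) = 0*(-33/2) = 0)
371254 - A = 371254 - 1*0 = 371254 + 0 = 371254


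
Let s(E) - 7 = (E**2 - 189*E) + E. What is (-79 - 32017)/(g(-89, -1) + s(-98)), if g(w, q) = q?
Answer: -16048/14017 ≈ -1.1449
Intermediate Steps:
s(E) = 7 + E**2 - 188*E (s(E) = 7 + ((E**2 - 189*E) + E) = 7 + (E**2 - 188*E) = 7 + E**2 - 188*E)
(-79 - 32017)/(g(-89, -1) + s(-98)) = (-79 - 32017)/(-1 + (7 + (-98)**2 - 188*(-98))) = -32096/(-1 + (7 + 9604 + 18424)) = -32096/(-1 + 28035) = -32096/28034 = -32096*1/28034 = -16048/14017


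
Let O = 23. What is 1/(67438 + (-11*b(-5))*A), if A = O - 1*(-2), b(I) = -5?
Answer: 1/68813 ≈ 1.4532e-5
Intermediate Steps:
A = 25 (A = 23 - 1*(-2) = 23 + 2 = 25)
1/(67438 + (-11*b(-5))*A) = 1/(67438 - 11*(-5)*25) = 1/(67438 + 55*25) = 1/(67438 + 1375) = 1/68813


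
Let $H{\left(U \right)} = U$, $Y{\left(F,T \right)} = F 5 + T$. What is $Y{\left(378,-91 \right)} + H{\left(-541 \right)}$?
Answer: $1258$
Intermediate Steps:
$Y{\left(F,T \right)} = T + 5 F$ ($Y{\left(F,T \right)} = 5 F + T = T + 5 F$)
$Y{\left(378,-91 \right)} + H{\left(-541 \right)} = \left(-91 + 5 \cdot 378\right) - 541 = \left(-91 + 1890\right) - 541 = 1799 - 541 = 1258$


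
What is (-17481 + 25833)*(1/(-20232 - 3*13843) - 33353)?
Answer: -5734802341056/20587 ≈ -2.7856e+8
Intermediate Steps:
(-17481 + 25833)*(1/(-20232 - 3*13843) - 33353) = 8352*(1/(-20232 - 41529) - 33353) = 8352*(1/(-61761) - 33353) = 8352*(-1/61761 - 33353) = 8352*(-2059914634/61761) = -5734802341056/20587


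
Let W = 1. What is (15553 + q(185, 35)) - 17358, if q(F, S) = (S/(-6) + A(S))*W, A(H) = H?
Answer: -10655/6 ≈ -1775.8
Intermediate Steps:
q(F, S) = 5*S/6 (q(F, S) = (S/(-6) + S)*1 = (S*(-⅙) + S)*1 = (-S/6 + S)*1 = (5*S/6)*1 = 5*S/6)
(15553 + q(185, 35)) - 17358 = (15553 + (⅚)*35) - 17358 = (15553 + 175/6) - 17358 = 93493/6 - 17358 = -10655/6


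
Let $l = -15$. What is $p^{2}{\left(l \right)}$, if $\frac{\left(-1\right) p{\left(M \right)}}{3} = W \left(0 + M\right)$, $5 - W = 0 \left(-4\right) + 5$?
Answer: $0$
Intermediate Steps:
$W = 0$ ($W = 5 - \left(0 \left(-4\right) + 5\right) = 5 - \left(0 + 5\right) = 5 - 5 = 0$)
$p{\left(M \right)} = 0$ ($p{\left(M \right)} = - 3 \cdot 0 \left(0 + M\right) = - 3 \cdot 0 M = \left(-3\right) 0 = 0$)
$p^{2}{\left(l \right)} = 0^{2} = 0$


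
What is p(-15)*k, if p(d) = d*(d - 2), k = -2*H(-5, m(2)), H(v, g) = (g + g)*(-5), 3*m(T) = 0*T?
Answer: 0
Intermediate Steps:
m(T) = 0 (m(T) = (0*T)/3 = (⅓)*0 = 0)
H(v, g) = -10*g (H(v, g) = (2*g)*(-5) = -10*g)
k = 0 (k = -(-20)*0 = -2*0 = 0)
p(d) = d*(-2 + d)
p(-15)*k = -15*(-2 - 15)*0 = -15*(-17)*0 = 255*0 = 0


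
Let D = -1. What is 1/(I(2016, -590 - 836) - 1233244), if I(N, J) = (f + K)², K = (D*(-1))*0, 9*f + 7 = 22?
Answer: -9/11099171 ≈ -8.1087e-7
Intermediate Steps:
f = 5/3 (f = -7/9 + (⅑)*22 = -7/9 + 22/9 = 5/3 ≈ 1.6667)
K = 0 (K = -1*(-1)*0 = 1*0 = 0)
I(N, J) = 25/9 (I(N, J) = (5/3 + 0)² = (5/3)² = 25/9)
1/(I(2016, -590 - 836) - 1233244) = 1/(25/9 - 1233244) = 1/(-11099171/9) = -9/11099171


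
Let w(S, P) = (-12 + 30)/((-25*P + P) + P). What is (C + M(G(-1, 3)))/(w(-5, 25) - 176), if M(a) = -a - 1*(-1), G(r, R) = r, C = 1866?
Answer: -537050/50609 ≈ -10.612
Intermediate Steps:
w(S, P) = -18/(23*P) (w(S, P) = 18/(-24*P + P) = 18/((-23*P)) = 18*(-1/(23*P)) = -18/(23*P))
M(a) = 1 - a (M(a) = -a + 1 = 1 - a)
(C + M(G(-1, 3)))/(w(-5, 25) - 176) = (1866 + (1 - 1*(-1)))/(-18/23/25 - 176) = (1866 + (1 + 1))/(-18/23*1/25 - 176) = (1866 + 2)/(-18/575 - 176) = 1868/(-101218/575) = 1868*(-575/101218) = -537050/50609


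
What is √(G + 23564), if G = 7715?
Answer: √31279 ≈ 176.86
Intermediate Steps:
√(G + 23564) = √(7715 + 23564) = √31279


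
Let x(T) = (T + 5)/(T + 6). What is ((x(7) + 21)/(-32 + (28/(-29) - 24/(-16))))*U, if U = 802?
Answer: -2651412/4745 ≈ -558.78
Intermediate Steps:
x(T) = (5 + T)/(6 + T)
((x(7) + 21)/(-32 + (28/(-29) - 24/(-16))))*U = (((5 + 7)/(6 + 7) + 21)/(-32 + (28/(-29) - 24/(-16))))*802 = ((12/13 + 21)/(-32 + (28*(-1/29) - 24*(-1/16))))*802 = (((1/13)*12 + 21)/(-32 + (-28/29 + 3/2)))*802 = ((12/13 + 21)/(-32 + 31/58))*802 = (285/(13*(-1825/58)))*802 = ((285/13)*(-58/1825))*802 = -3306/4745*802 = -2651412/4745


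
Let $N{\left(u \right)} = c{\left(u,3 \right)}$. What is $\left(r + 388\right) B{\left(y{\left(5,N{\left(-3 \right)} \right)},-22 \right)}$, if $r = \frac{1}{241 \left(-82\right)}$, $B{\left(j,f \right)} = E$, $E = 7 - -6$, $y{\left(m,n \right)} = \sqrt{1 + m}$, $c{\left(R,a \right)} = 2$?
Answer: $\frac{99679515}{19762} \approx 5044.0$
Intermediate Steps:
$N{\left(u \right)} = 2$
$E = 13$ ($E = 7 + 6 = 13$)
$B{\left(j,f \right)} = 13$
$r = - \frac{1}{19762}$ ($r = \frac{1}{241} \left(- \frac{1}{82}\right) = - \frac{1}{19762} \approx -5.0602 \cdot 10^{-5}$)
$\left(r + 388\right) B{\left(y{\left(5,N{\left(-3 \right)} \right)},-22 \right)} = \left(- \frac{1}{19762} + 388\right) 13 = \frac{7667655}{19762} \cdot 13 = \frac{99679515}{19762}$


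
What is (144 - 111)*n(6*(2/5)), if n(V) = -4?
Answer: -132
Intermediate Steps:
(144 - 111)*n(6*(2/5)) = (144 - 111)*(-4) = 33*(-4) = -132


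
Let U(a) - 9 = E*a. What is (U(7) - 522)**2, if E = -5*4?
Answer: 426409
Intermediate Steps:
E = -20
U(a) = 9 - 20*a
(U(7) - 522)**2 = ((9 - 20*7) - 522)**2 = ((9 - 140) - 522)**2 = (-131 - 522)**2 = (-653)**2 = 426409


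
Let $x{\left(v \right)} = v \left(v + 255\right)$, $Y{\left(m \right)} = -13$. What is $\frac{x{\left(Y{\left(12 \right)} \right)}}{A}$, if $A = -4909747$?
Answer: $\frac{3146}{4909747} \approx 0.00064077$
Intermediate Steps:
$x{\left(v \right)} = v \left(255 + v\right)$
$\frac{x{\left(Y{\left(12 \right)} \right)}}{A} = \frac{\left(-13\right) \left(255 - 13\right)}{-4909747} = \left(-13\right) 242 \left(- \frac{1}{4909747}\right) = \left(-3146\right) \left(- \frac{1}{4909747}\right) = \frac{3146}{4909747}$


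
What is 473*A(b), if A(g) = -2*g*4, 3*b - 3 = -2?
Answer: -3784/3 ≈ -1261.3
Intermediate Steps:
b = ⅓ (b = 1 + (⅓)*(-2) = 1 - ⅔ = ⅓ ≈ 0.33333)
A(g) = -8*g
473*A(b) = 473*(-8*⅓) = 473*(-8/3) = -3784/3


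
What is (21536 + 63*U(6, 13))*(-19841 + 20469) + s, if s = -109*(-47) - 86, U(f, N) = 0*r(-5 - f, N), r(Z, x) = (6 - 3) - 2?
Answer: 13529645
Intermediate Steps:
r(Z, x) = 1 (r(Z, x) = 3 - 2 = 1)
U(f, N) = 0 (U(f, N) = 0*1 = 0)
s = 5037 (s = 5123 - 86 = 5037)
(21536 + 63*U(6, 13))*(-19841 + 20469) + s = (21536 + 63*0)*(-19841 + 20469) + 5037 = (21536 + 0)*628 + 5037 = 21536*628 + 5037 = 13524608 + 5037 = 13529645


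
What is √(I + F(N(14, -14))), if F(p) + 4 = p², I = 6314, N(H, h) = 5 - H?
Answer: √6391 ≈ 79.944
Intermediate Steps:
F(p) = -4 + p²
√(I + F(N(14, -14))) = √(6314 + (-4 + (5 - 1*14)²)) = √(6314 + (-4 + (5 - 14)²)) = √(6314 + (-4 + (-9)²)) = √(6314 + (-4 + 81)) = √(6314 + 77) = √6391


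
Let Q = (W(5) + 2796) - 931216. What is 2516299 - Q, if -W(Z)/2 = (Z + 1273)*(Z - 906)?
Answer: 1141763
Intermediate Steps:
W(Z) = -2*(-906 + Z)*(1273 + Z) (W(Z) = -2*(Z + 1273)*(Z - 906) = -2*(1273 + Z)*(-906 + Z) = -2*(-906 + Z)*(1273 + Z))
Q = 1374536 (Q = ((2306676 - 734*5 - 2*5²) + 2796) - 931216 = ((2306676 - 3670 - 2*25) + 2796) - 931216 = ((2306676 - 3670 - 50) + 2796) - 931216 = (2302956 + 2796) - 931216 = 2305752 - 931216 = 1374536)
2516299 - Q = 2516299 - 1*1374536 = 2516299 - 1374536 = 1141763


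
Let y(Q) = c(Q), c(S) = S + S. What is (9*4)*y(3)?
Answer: 216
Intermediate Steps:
c(S) = 2*S
y(Q) = 2*Q
(9*4)*y(3) = (9*4)*(2*3) = 36*6 = 216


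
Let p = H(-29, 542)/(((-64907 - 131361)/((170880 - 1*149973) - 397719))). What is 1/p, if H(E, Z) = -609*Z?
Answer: -49067/31094337834 ≈ -1.5780e-6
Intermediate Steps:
p = -31094337834/49067 (p = (-609*542)/(((-64907 - 131361)/((170880 - 1*149973) - 397719))) = -330078/((-196268/((170880 - 149973) - 397719))) = -330078/((-196268/(20907 - 397719))) = -330078/((-196268/(-376812))) = -330078/((-196268*(-1/376812))) = -330078/49067/94203 = -330078*94203/49067 = -31094337834/49067 ≈ -6.3371e+5)
1/p = 1/(-31094337834/49067) = -49067/31094337834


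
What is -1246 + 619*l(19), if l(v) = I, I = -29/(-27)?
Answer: -15691/27 ≈ -581.15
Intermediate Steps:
I = 29/27 (I = -29*(-1/27) = 29/27 ≈ 1.0741)
l(v) = 29/27
-1246 + 619*l(19) = -1246 + 619*(29/27) = -1246 + 17951/27 = -15691/27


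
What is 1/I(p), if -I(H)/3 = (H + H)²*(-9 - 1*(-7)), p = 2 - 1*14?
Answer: 1/3456 ≈ 0.00028935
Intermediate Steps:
p = -12 (p = 2 - 14 = -12)
I(H) = 24*H² (I(H) = -3*(H + H)²*(-9 - 1*(-7)) = -3*(2*H)²*(-9 + 7) = -3*4*H²*(-2) = -(-24)*H² = 24*H²)
1/I(p) = 1/(24*(-12)²) = 1/(24*144) = 1/3456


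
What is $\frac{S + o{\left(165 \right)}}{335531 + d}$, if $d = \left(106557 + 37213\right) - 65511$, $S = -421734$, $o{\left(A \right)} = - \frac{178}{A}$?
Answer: $- \frac{34793144}{34137675} \approx -1.0192$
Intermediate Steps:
$d = 78259$ ($d = 143770 - 65511 = 78259$)
$\frac{S + o{\left(165 \right)}}{335531 + d} = \frac{-421734 - \frac{178}{165}}{335531 + 78259} = \frac{-421734 - \frac{178}{165}}{413790} = \left(-421734 - \frac{178}{165}\right) \frac{1}{413790} = \left(- \frac{69586288}{165}\right) \frac{1}{413790} = - \frac{34793144}{34137675}$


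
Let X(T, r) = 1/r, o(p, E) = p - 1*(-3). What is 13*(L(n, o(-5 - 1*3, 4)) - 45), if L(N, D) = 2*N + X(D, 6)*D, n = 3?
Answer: -3107/6 ≈ -517.83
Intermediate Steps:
o(p, E) = 3 + p (o(p, E) = p + 3 = 3 + p)
L(N, D) = 2*N + D/6
13*(L(n, o(-5 - 1*3, 4)) - 45) = 13*((2*3 + (3 + (-5 - 1*3))/6) - 45) = 13*((6 + (3 + (-5 - 3))/6) - 45) = 13*((6 + (3 - 8)/6) - 45) = 13*((6 + (⅙)*(-5)) - 45) = 13*((6 - ⅚) - 45) = 13*(31/6 - 45) = 13*(-239/6) = -3107/6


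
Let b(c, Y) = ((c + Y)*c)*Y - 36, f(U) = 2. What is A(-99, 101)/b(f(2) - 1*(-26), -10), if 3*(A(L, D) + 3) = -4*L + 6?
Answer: -131/5076 ≈ -0.025808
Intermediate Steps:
b(c, Y) = -36 + Y*c*(Y + c) (b(c, Y) = ((Y + c)*c)*Y - 36 = (c*(Y + c))*Y - 36 = Y*c*(Y + c) - 36 = -36 + Y*c*(Y + c))
A(L, D) = -1 - 4*L/3 (A(L, D) = -3 + (-4*L + 6)/3 = -3 + (6 - 4*L)/3 = -3 + (2 - 4*L/3) = -1 - 4*L/3)
A(-99, 101)/b(f(2) - 1*(-26), -10) = (-1 - 4/3*(-99))/(-36 - 10*(2 - 1*(-26))² + (2 - 1*(-26))*(-10)²) = (-1 + 132)/(-36 - 10*(2 + 26)² + (2 + 26)*100) = 131/(-36 - 10*28² + 28*100) = 131/(-36 - 10*784 + 2800) = 131/(-36 - 7840 + 2800) = 131/(-5076) = 131*(-1/5076) = -131/5076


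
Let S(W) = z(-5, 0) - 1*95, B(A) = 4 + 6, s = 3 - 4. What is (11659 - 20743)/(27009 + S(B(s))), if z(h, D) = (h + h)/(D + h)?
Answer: -757/2243 ≈ -0.33749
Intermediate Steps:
s = -1
B(A) = 10
z(h, D) = 2*h/(D + h) (z(h, D) = (2*h)/(D + h) = 2*h/(D + h))
S(W) = -93 (S(W) = 2*(-5)/(0 - 5) - 1*95 = 2*(-5)/(-5) - 95 = 2*(-5)*(-1/5) - 95 = 2 - 95 = -93)
(11659 - 20743)/(27009 + S(B(s))) = (11659 - 20743)/(27009 - 93) = -9084/26916 = -9084*1/26916 = -757/2243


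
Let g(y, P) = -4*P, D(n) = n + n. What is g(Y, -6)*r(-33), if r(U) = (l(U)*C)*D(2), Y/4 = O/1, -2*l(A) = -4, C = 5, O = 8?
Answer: 960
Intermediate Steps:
D(n) = 2*n
l(A) = 2 (l(A) = -½*(-4) = 2)
Y = 32 (Y = 4*(8/1) = 4*(8*1) = 4*8 = 32)
r(U) = 40 (r(U) = (2*5)*(2*2) = 10*4 = 40)
g(Y, -6)*r(-33) = -4*(-6)*40 = 24*40 = 960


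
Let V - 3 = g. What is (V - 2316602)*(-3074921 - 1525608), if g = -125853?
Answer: 11236571257108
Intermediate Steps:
V = -125850 (V = 3 - 125853 = -125850)
(V - 2316602)*(-3074921 - 1525608) = (-125850 - 2316602)*(-3074921 - 1525608) = -2442452*(-4600529) = 11236571257108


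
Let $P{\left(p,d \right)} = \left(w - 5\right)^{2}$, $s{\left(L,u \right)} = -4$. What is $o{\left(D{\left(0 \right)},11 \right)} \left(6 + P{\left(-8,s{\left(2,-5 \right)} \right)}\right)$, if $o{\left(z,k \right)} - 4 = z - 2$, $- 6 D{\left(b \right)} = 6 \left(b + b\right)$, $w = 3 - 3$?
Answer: $62$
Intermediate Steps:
$w = 0$ ($w = 3 - 3 = 0$)
$D{\left(b \right)} = - 2 b$ ($D{\left(b \right)} = - \frac{6 \left(b + b\right)}{6} = - \frac{6 \cdot 2 b}{6} = - \frac{12 b}{6} = - 2 b$)
$o{\left(z,k \right)} = 2 + z$ ($o{\left(z,k \right)} = 4 + \left(z - 2\right) = 4 + \left(-2 + z\right) = 2 + z$)
$P{\left(p,d \right)} = 25$ ($P{\left(p,d \right)} = \left(0 - 5\right)^{2} = \left(-5\right)^{2} = 25$)
$o{\left(D{\left(0 \right)},11 \right)} \left(6 + P{\left(-8,s{\left(2,-5 \right)} \right)}\right) = \left(2 - 0\right) \left(6 + 25\right) = \left(2 + 0\right) 31 = 2 \cdot 31 = 62$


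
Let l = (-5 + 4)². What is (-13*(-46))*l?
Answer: 598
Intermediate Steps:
l = 1 (l = (-1)² = 1)
(-13*(-46))*l = -13*(-46)*1 = 598*1 = 598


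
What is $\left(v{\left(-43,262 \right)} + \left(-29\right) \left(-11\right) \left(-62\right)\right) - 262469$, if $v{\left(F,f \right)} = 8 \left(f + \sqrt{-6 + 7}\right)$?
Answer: $-280143$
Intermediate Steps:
$v{\left(F,f \right)} = 8 + 8 f$ ($v{\left(F,f \right)} = 8 \left(f + \sqrt{1}\right) = 8 \left(f + 1\right) = 8 \left(1 + f\right) = 8 + 8 f$)
$\left(v{\left(-43,262 \right)} + \left(-29\right) \left(-11\right) \left(-62\right)\right) - 262469 = \left(\left(8 + 8 \cdot 262\right) + \left(-29\right) \left(-11\right) \left(-62\right)\right) - 262469 = \left(\left(8 + 2096\right) + 319 \left(-62\right)\right) - 262469 = \left(2104 - 19778\right) - 262469 = -17674 - 262469 = -280143$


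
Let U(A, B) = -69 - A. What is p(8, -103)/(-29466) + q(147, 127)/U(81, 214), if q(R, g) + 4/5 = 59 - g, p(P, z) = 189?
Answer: 555253/1227750 ≈ 0.45225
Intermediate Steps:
q(R, g) = 291/5 - g (q(R, g) = -⅘ + (59 - g) = 291/5 - g)
p(8, -103)/(-29466) + q(147, 127)/U(81, 214) = 189/(-29466) + (291/5 - 1*127)/(-69 - 1*81) = 189*(-1/29466) + (291/5 - 127)/(-69 - 81) = -21/3274 - 344/5/(-150) = -21/3274 - 344/5*(-1/150) = -21/3274 + 172/375 = 555253/1227750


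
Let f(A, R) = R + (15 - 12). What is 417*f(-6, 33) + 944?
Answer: 15956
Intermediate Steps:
f(A, R) = 3 + R (f(A, R) = R + 3 = 3 + R)
417*f(-6, 33) + 944 = 417*(3 + 33) + 944 = 417*36 + 944 = 15012 + 944 = 15956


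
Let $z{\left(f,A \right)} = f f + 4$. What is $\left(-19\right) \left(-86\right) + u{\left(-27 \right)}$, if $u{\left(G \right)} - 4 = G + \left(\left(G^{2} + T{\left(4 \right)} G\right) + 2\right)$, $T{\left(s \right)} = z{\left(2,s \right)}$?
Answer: $2126$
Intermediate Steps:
$z{\left(f,A \right)} = 4 + f^{2}$ ($z{\left(f,A \right)} = f^{2} + 4 = 4 + f^{2}$)
$T{\left(s \right)} = 8$ ($T{\left(s \right)} = 4 + 2^{2} = 4 + 4 = 8$)
$u{\left(G \right)} = 6 + G^{2} + 9 G$ ($u{\left(G \right)} = 4 + \left(G + \left(\left(G^{2} + 8 G\right) + 2\right)\right) = 4 + \left(G + \left(2 + G^{2} + 8 G\right)\right) = 4 + \left(2 + G^{2} + 9 G\right) = 6 + G^{2} + 9 G$)
$\left(-19\right) \left(-86\right) + u{\left(-27 \right)} = \left(-19\right) \left(-86\right) + \left(6 + \left(-27\right)^{2} + 9 \left(-27\right)\right) = 1634 + \left(6 + 729 - 243\right) = 1634 + 492 = 2126$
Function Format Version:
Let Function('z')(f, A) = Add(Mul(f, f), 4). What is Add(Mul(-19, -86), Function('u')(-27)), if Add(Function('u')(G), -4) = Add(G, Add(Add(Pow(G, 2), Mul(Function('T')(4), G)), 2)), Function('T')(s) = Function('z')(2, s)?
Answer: 2126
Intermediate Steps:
Function('z')(f, A) = Add(4, Pow(f, 2)) (Function('z')(f, A) = Add(Pow(f, 2), 4) = Add(4, Pow(f, 2)))
Function('T')(s) = 8 (Function('T')(s) = Add(4, Pow(2, 2)) = Add(4, 4) = 8)
Function('u')(G) = Add(6, Pow(G, 2), Mul(9, G)) (Function('u')(G) = Add(4, Add(G, Add(Add(Pow(G, 2), Mul(8, G)), 2))) = Add(4, Add(G, Add(2, Pow(G, 2), Mul(8, G)))) = Add(4, Add(2, Pow(G, 2), Mul(9, G))) = Add(6, Pow(G, 2), Mul(9, G)))
Add(Mul(-19, -86), Function('u')(-27)) = Add(Mul(-19, -86), Add(6, Pow(-27, 2), Mul(9, -27))) = Add(1634, Add(6, 729, -243)) = Add(1634, 492) = 2126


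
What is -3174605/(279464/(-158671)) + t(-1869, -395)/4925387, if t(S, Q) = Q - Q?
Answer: 503717749955/279464 ≈ 1.8024e+6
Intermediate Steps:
t(S, Q) = 0
-3174605/(279464/(-158671)) + t(-1869, -395)/4925387 = -3174605/(279464/(-158671)) + 0/4925387 = -3174605/(279464*(-1/158671)) + 0*(1/4925387) = -3174605/(-279464/158671) + 0 = -3174605*(-158671/279464) + 0 = 503717749955/279464 + 0 = 503717749955/279464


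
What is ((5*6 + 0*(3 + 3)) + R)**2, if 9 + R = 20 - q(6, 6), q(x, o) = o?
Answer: 1225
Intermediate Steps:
R = 5 (R = -9 + (20 - 1*6) = -9 + (20 - 6) = -9 + 14 = 5)
((5*6 + 0*(3 + 3)) + R)**2 = ((5*6 + 0*(3 + 3)) + 5)**2 = ((30 + 0*6) + 5)**2 = ((30 + 0) + 5)**2 = (30 + 5)**2 = 35**2 = 1225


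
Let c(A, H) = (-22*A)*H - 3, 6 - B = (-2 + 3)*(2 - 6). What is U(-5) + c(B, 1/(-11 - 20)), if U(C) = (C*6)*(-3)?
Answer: 2917/31 ≈ 94.097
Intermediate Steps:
U(C) = -18*C (U(C) = (6*C)*(-3) = -18*C)
B = 10 (B = 6 - (-2 + 3)*(2 - 6) = 6 - (-4) = 6 - 1*(-4) = 6 + 4 = 10)
c(A, H) = -3 - 22*A*H (c(A, H) = -22*A*H - 3 = -3 - 22*A*H)
U(-5) + c(B, 1/(-11 - 20)) = -18*(-5) + (-3 - 22*10/(-11 - 20)) = 90 + (-3 - 22*10/(-31)) = 90 + (-3 - 22*10*(-1/31)) = 90 + (-3 + 220/31) = 90 + 127/31 = 2917/31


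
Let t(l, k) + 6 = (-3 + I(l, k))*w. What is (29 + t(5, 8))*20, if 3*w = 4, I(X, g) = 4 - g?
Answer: 820/3 ≈ 273.33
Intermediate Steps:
w = 4/3 (w = (⅓)*4 = 4/3 ≈ 1.3333)
t(l, k) = -14/3 - 4*k/3 (t(l, k) = -6 + (-3 + (4 - k))*(4/3) = -6 + (1 - k)*(4/3) = -6 + (4/3 - 4*k/3) = -14/3 - 4*k/3)
(29 + t(5, 8))*20 = (29 + (-14/3 - 4/3*8))*20 = (29 + (-14/3 - 32/3))*20 = (29 - 46/3)*20 = (41/3)*20 = 820/3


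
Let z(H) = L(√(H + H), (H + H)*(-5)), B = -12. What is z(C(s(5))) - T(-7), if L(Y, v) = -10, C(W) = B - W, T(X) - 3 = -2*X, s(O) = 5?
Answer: -27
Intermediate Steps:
T(X) = 3 - 2*X
C(W) = -12 - W
z(H) = -10
z(C(s(5))) - T(-7) = -10 - (3 - 2*(-7)) = -10 - (3 + 14) = -10 - 1*17 = -10 - 17 = -27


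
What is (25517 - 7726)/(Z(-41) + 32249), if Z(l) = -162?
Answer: 17791/32087 ≈ 0.55446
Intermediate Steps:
(25517 - 7726)/(Z(-41) + 32249) = (25517 - 7726)/(-162 + 32249) = 17791/32087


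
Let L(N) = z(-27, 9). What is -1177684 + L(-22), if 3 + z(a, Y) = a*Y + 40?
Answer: -1177890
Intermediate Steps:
z(a, Y) = 37 + Y*a (z(a, Y) = -3 + (a*Y + 40) = -3 + (Y*a + 40) = -3 + (40 + Y*a) = 37 + Y*a)
L(N) = -206 (L(N) = 37 + 9*(-27) = 37 - 243 = -206)
-1177684 + L(-22) = -1177684 - 206 = -1177890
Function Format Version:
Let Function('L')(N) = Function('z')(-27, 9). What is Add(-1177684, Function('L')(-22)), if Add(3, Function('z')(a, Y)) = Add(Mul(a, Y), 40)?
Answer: -1177890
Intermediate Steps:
Function('z')(a, Y) = Add(37, Mul(Y, a)) (Function('z')(a, Y) = Add(-3, Add(Mul(a, Y), 40)) = Add(-3, Add(Mul(Y, a), 40)) = Add(-3, Add(40, Mul(Y, a))) = Add(37, Mul(Y, a)))
Function('L')(N) = -206 (Function('L')(N) = Add(37, Mul(9, -27)) = Add(37, -243) = -206)
Add(-1177684, Function('L')(-22)) = Add(-1177684, -206) = -1177890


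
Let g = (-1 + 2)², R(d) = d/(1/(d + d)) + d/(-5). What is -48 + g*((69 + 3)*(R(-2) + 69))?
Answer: 27624/5 ≈ 5524.8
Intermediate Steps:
R(d) = 2*d² - d/5 (R(d) = d/(1/(2*d)) + d*(-⅕) = d/((1/(2*d))) - d/5 = d*(2*d) - d/5 = 2*d² - d/5)
g = 1 (g = 1² = 1)
-48 + g*((69 + 3)*(R(-2) + 69)) = -48 + 1*((69 + 3)*((⅕)*(-2)*(-1 + 10*(-2)) + 69)) = -48 + 1*(72*((⅕)*(-2)*(-1 - 20) + 69)) = -48 + 1*(72*((⅕)*(-2)*(-21) + 69)) = -48 + 1*(72*(42/5 + 69)) = -48 + 1*(72*(387/5)) = -48 + 1*(27864/5) = -48 + 27864/5 = 27624/5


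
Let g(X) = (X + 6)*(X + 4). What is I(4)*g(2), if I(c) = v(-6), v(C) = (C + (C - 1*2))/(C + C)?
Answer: 56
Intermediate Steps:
v(C) = (-2 + 2*C)/(2*C) (v(C) = (C + (C - 2))/((2*C)) = (C + (-2 + C))*(1/(2*C)) = (-2 + 2*C)*(1/(2*C)) = (-2 + 2*C)/(2*C))
g(X) = (4 + X)*(6 + X) (g(X) = (6 + X)*(4 + X) = (4 + X)*(6 + X))
I(c) = 7/6 (I(c) = (-1 - 6)/(-6) = -⅙*(-7) = 7/6)
I(4)*g(2) = 7*(24 + 2² + 10*2)/6 = 7*(24 + 4 + 20)/6 = (7/6)*48 = 56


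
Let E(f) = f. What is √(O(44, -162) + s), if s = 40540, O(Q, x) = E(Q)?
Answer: 2*√10146 ≈ 201.45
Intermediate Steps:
O(Q, x) = Q
√(O(44, -162) + s) = √(44 + 40540) = √40584 = 2*√10146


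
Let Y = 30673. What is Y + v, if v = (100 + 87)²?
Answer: 65642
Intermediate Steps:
v = 34969 (v = 187² = 34969)
Y + v = 30673 + 34969 = 65642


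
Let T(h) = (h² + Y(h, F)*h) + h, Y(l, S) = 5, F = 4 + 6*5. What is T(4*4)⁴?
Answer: 15352201216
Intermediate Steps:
F = 34 (F = 4 + 30 = 34)
T(h) = h² + 6*h (T(h) = (h² + 5*h) + h = h² + 6*h)
T(4*4)⁴ = ((4*4)*(6 + 4*4))⁴ = (16*(6 + 16))⁴ = (16*22)⁴ = 352⁴ = 15352201216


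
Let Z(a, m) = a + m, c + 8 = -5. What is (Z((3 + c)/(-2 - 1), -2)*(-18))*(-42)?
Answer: 1008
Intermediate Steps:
c = -13 (c = -8 - 5 = -13)
(Z((3 + c)/(-2 - 1), -2)*(-18))*(-42) = (((3 - 13)/(-2 - 1) - 2)*(-18))*(-42) = ((-10/(-3) - 2)*(-18))*(-42) = ((-10*(-⅓) - 2)*(-18))*(-42) = ((10/3 - 2)*(-18))*(-42) = ((4/3)*(-18))*(-42) = -24*(-42) = 1008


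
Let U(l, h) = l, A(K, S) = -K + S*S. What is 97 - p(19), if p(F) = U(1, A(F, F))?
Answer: 96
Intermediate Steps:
A(K, S) = S² - K (A(K, S) = -K + S² = S² - K)
p(F) = 1
97 - p(19) = 97 - 1*1 = 97 - 1 = 96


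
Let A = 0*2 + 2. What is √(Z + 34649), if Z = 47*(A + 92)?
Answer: √39067 ≈ 197.65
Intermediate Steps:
A = 2 (A = 0 + 2 = 2)
Z = 4418 (Z = 47*(2 + 92) = 47*94 = 4418)
√(Z + 34649) = √(4418 + 34649) = √39067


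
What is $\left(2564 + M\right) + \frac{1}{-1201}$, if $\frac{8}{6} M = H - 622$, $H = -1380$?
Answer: $\frac{2552123}{2402} \approx 1062.5$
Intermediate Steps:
$M = - \frac{3003}{2}$ ($M = \frac{3 \left(-1380 - 622\right)}{4} = \frac{3}{4} \left(-2002\right) = - \frac{3003}{2} \approx -1501.5$)
$\left(2564 + M\right) + \frac{1}{-1201} = \left(2564 - \frac{3003}{2}\right) + \frac{1}{-1201} = \frac{2125}{2} - \frac{1}{1201} = \frac{2552123}{2402}$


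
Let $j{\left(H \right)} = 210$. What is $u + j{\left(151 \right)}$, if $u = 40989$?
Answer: $41199$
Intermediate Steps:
$u + j{\left(151 \right)} = 40989 + 210 = 41199$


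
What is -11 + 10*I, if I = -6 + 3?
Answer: -41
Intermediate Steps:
I = -3
-11 + 10*I = -11 + 10*(-3) = -11 - 30 = -41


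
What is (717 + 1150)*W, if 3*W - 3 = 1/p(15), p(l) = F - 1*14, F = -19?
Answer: 182966/99 ≈ 1848.1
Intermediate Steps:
p(l) = -33 (p(l) = -19 - 1*14 = -19 - 14 = -33)
W = 98/99 (W = 1 + (⅓)/(-33) = 1 + (⅓)*(-1/33) = 1 - 1/99 = 98/99 ≈ 0.98990)
(717 + 1150)*W = (717 + 1150)*(98/99) = 1867*(98/99) = 182966/99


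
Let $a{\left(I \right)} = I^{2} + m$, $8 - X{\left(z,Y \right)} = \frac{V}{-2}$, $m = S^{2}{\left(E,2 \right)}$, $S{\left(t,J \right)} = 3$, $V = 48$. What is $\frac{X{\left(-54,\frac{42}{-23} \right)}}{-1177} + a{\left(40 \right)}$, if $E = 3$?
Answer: $\frac{1893761}{1177} \approx 1609.0$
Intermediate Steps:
$m = 9$ ($m = 3^{2} = 9$)
$X{\left(z,Y \right)} = 32$ ($X{\left(z,Y \right)} = 8 - \frac{48}{-2} = 8 - 48 \left(- \frac{1}{2}\right) = 8 - -24 = 8 + 24 = 32$)
$a{\left(I \right)} = 9 + I^{2}$ ($a{\left(I \right)} = I^{2} + 9 = 9 + I^{2}$)
$\frac{X{\left(-54,\frac{42}{-23} \right)}}{-1177} + a{\left(40 \right)} = \frac{32}{-1177} + \left(9 + 40^{2}\right) = 32 \left(- \frac{1}{1177}\right) + \left(9 + 1600\right) = - \frac{32}{1177} + 1609 = \frac{1893761}{1177}$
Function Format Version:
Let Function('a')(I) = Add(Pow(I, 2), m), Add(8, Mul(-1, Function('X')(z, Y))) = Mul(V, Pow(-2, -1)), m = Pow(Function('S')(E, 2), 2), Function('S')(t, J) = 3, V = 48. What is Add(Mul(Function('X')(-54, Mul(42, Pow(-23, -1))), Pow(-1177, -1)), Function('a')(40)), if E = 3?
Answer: Rational(1893761, 1177) ≈ 1609.0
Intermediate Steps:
m = 9 (m = Pow(3, 2) = 9)
Function('X')(z, Y) = 32 (Function('X')(z, Y) = Add(8, Mul(-1, Mul(48, Pow(-2, -1)))) = Add(8, Mul(-1, Mul(48, Rational(-1, 2)))) = Add(8, Mul(-1, -24)) = Add(8, 24) = 32)
Function('a')(I) = Add(9, Pow(I, 2)) (Function('a')(I) = Add(Pow(I, 2), 9) = Add(9, Pow(I, 2)))
Add(Mul(Function('X')(-54, Mul(42, Pow(-23, -1))), Pow(-1177, -1)), Function('a')(40)) = Add(Mul(32, Pow(-1177, -1)), Add(9, Pow(40, 2))) = Add(Mul(32, Rational(-1, 1177)), Add(9, 1600)) = Add(Rational(-32, 1177), 1609) = Rational(1893761, 1177)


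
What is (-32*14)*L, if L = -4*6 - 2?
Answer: 11648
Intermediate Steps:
L = -26 (L = -24 - 2 = -26)
(-32*14)*L = -32*14*(-26) = -448*(-26) = 11648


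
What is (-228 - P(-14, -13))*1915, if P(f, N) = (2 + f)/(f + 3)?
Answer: -4825800/11 ≈ -4.3871e+5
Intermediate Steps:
P(f, N) = (2 + f)/(3 + f)
(-228 - P(-14, -13))*1915 = (-228 - (2 - 14)/(3 - 14))*1915 = (-228 - (-12)/(-11))*1915 = (-228 - (-1)*(-12)/11)*1915 = (-228 - 1*12/11)*1915 = (-228 - 12/11)*1915 = -2520/11*1915 = -4825800/11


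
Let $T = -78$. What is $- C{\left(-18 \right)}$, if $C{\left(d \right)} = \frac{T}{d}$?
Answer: $- \frac{13}{3} \approx -4.3333$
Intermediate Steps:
$C{\left(d \right)} = - \frac{78}{d}$
$- C{\left(-18 \right)} = - \frac{-78}{-18} = - \frac{\left(-78\right) \left(-1\right)}{18} = \left(-1\right) \frac{13}{3} = - \frac{13}{3}$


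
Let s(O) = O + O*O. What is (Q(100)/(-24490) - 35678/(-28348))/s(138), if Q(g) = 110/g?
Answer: 728102531/11097466682200 ≈ 6.5610e-5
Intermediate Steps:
s(O) = O + O²
(Q(100)/(-24490) - 35678/(-28348))/s(138) = ((110/100)/(-24490) - 35678/(-28348))/((138*(1 + 138))) = ((110*(1/100))*(-1/24490) - 35678*(-1/28348))/((138*139)) = ((11/10)*(-1/24490) + 17839/14174)/19182 = (-11/244900 + 17839/14174)*(1/19182) = (2184307593/1735606300)*(1/19182) = 728102531/11097466682200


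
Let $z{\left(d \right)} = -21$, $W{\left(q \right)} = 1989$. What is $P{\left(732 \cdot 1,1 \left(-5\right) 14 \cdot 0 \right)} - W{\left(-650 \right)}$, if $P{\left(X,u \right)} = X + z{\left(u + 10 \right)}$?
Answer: $-1278$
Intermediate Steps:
$P{\left(X,u \right)} = -21 + X$ ($P{\left(X,u \right)} = X - 21 = -21 + X$)
$P{\left(732 \cdot 1,1 \left(-5\right) 14 \cdot 0 \right)} - W{\left(-650 \right)} = \left(-21 + 732 \cdot 1\right) - 1989 = \left(-21 + 732\right) - 1989 = 711 - 1989 = -1278$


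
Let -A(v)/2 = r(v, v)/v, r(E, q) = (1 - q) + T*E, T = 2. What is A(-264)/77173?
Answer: -263/10186836 ≈ -2.5818e-5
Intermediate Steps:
r(E, q) = 1 - q + 2*E (r(E, q) = (1 - q) + 2*E = 1 - q + 2*E)
A(v) = -2*(1 + v)/v (A(v) = -2*(1 - v + 2*v)/v = -2*(1 + v)/v)
A(-264)/77173 = (-2 - 2/(-264))/77173 = (-2 - 2*(-1/264))*(1/77173) = (-2 + 1/132)*(1/77173) = -263/132*1/77173 = -263/10186836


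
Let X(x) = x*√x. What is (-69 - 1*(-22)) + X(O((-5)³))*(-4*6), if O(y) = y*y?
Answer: -46875047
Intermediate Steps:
O(y) = y²
X(x) = x^(3/2)
(-69 - 1*(-22)) + X(O((-5)³))*(-4*6) = (-69 - 1*(-22)) + (((-5)³)²)^(3/2)*(-4*6) = (-69 + 22) + ((-125)²)^(3/2)*(-24) = -47 + 15625^(3/2)*(-24) = -47 + 1953125*(-24) = -47 - 46875000 = -46875047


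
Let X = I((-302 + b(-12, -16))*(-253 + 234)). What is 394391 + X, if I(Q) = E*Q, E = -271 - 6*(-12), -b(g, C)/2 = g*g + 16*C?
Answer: 99473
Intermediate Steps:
b(g, C) = -32*C - 2*g² (b(g, C) = -2*(g*g + 16*C) = -2*(g² + 16*C) = -32*C - 2*g²)
E = -199 (E = -271 + 72 = -199)
I(Q) = -199*Q
X = -294918 (X = -199*(-302 + (-32*(-16) - 2*(-12)²))*(-253 + 234) = -199*(-302 + (512 - 2*144))*(-19) = -199*(-302 + (512 - 288))*(-19) = -199*(-302 + 224)*(-19) = -(-15522)*(-19) = -199*1482 = -294918)
394391 + X = 394391 - 294918 = 99473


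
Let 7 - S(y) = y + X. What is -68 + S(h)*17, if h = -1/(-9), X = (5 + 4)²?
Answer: -11951/9 ≈ -1327.9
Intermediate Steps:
X = 81 (X = 9² = 81)
h = ⅑ (h = -1*(-⅑) = ⅑ ≈ 0.11111)
S(y) = -74 - y (S(y) = 7 - (y + 81) = 7 - (81 + y) = 7 + (-81 - y) = -74 - y)
-68 + S(h)*17 = -68 + (-74 - 1*⅑)*17 = -68 + (-74 - ⅑)*17 = -68 - 667/9*17 = -68 - 11339/9 = -11951/9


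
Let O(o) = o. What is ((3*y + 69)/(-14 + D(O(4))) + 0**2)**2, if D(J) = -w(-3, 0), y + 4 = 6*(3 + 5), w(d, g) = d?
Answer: 40401/121 ≈ 333.89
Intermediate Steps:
y = 44 (y = -4 + 6*(3 + 5) = -4 + 6*8 = -4 + 48 = 44)
D(J) = 3 (D(J) = -1*(-3) = 3)
((3*y + 69)/(-14 + D(O(4))) + 0**2)**2 = ((3*44 + 69)/(-14 + 3) + 0**2)**2 = ((132 + 69)/(-11) + 0)**2 = (201*(-1/11) + 0)**2 = (-201/11 + 0)**2 = (-201/11)**2 = 40401/121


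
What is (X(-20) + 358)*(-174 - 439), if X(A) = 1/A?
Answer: -4388467/20 ≈ -2.1942e+5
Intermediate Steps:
(X(-20) + 358)*(-174 - 439) = (1/(-20) + 358)*(-174 - 439) = (-1/20 + 358)*(-613) = (7159/20)*(-613) = -4388467/20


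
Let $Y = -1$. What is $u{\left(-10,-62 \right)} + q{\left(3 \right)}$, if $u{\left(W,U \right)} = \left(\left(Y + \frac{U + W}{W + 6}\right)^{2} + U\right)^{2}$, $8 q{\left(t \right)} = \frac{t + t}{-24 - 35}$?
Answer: $\frac{12160841}{236} \approx 51529.0$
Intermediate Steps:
$q{\left(t \right)} = - \frac{t}{236}$ ($q{\left(t \right)} = \frac{\left(t + t\right) \frac{1}{-24 - 35}}{8} = \frac{2 t \frac{1}{-59}}{8} = \frac{2 t \left(- \frac{1}{59}\right)}{8} = \frac{\left(- \frac{2}{59}\right) t}{8} = - \frac{t}{236}$)
$u{\left(W,U \right)} = \left(U + \left(-1 + \frac{U + W}{6 + W}\right)^{2}\right)^{2}$ ($u{\left(W,U \right)} = \left(\left(-1 + \frac{U + W}{W + 6}\right)^{2} + U\right)^{2} = \left(\left(-1 + \frac{U + W}{6 + W}\right)^{2} + U\right)^{2} = \left(U + \left(-1 + \frac{U + W}{6 + W}\right)^{2}\right)^{2}$)
$u{\left(-10,-62 \right)} + q{\left(3 \right)} = \frac{\left(\left(-6 - 62\right)^{2} - 62 \left(6 - 10\right)^{2}\right)^{2}}{\left(6 - 10\right)^{4}} - \frac{3}{236} = \frac{\left(\left(-68\right)^{2} - 62 \left(-4\right)^{2}\right)^{2}}{256} - \frac{3}{236} = \frac{\left(4624 - 992\right)^{2}}{256} - \frac{3}{236} = \frac{3632^{2}}{256} - \frac{3}{236} = \frac{1}{256} \cdot 13191424 - \frac{3}{236} = 51529 - \frac{3}{236} = \frac{12160841}{236}$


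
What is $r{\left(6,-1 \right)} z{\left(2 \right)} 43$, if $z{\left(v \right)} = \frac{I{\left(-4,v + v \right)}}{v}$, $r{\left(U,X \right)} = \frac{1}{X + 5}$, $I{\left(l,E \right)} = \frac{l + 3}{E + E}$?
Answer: $- \frac{43}{64} \approx -0.67188$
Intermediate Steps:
$I{\left(l,E \right)} = \frac{3 + l}{2 E}$
$r{\left(U,X \right)} = \frac{1}{5 + X}$
$z{\left(v \right)} = - \frac{1}{4 v^{2}}$ ($z{\left(v \right)} = \frac{\frac{1}{2} \frac{1}{v + v} \left(3 - 4\right)}{v} = \frac{\frac{1}{2} \frac{1}{2 v} \left(-1\right)}{v} = \frac{\left(- \frac{1}{4}\right) \frac{1}{v}}{v} = - \frac{1}{4 v^{2}}$)
$r{\left(6,-1 \right)} z{\left(2 \right)} 43 = \frac{\left(- \frac{1}{4}\right) \frac{1}{4}}{5 - 1} \cdot 43 = \frac{\left(- \frac{1}{4}\right) \frac{1}{4}}{4} \cdot 43 = \frac{1}{4} \left(- \frac{1}{16}\right) 43 = \left(- \frac{1}{64}\right) 43 = - \frac{43}{64}$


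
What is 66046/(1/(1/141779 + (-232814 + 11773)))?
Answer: -2069813740617148/141779 ≈ -1.4599e+10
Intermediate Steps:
66046/(1/(1/141779 + (-232814 + 11773))) = 66046/(1/(1/141779 - 221041)) = 66046/(1/(-31338971938/141779)) = 66046/(-141779/31338971938) = 66046*(-31338971938/141779) = -2069813740617148/141779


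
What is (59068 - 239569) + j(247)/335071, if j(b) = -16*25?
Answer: -60480650971/335071 ≈ -1.8050e+5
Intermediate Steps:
j(b) = -400
(59068 - 239569) + j(247)/335071 = (59068 - 239569) - 400/335071 = -180501 - 400*1/335071 = -180501 - 400/335071 = -60480650971/335071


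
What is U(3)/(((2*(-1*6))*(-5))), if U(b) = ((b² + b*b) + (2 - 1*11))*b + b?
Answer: ½ ≈ 0.50000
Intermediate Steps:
U(b) = b + b*(-9 + 2*b²) (U(b) = ((b² + b²) + (2 - 11))*b + b = (2*b² - 9)*b + b = (-9 + 2*b²)*b + b = b*(-9 + 2*b²) + b = b + b*(-9 + 2*b²))
U(3)/(((2*(-1*6))*(-5))) = (2*3*(-4 + 3²))/(((2*(-1*6))*(-5))) = (2*3*(-4 + 9))/(((2*(-6))*(-5))) = (2*3*5)/((-12*(-5))) = 30/60 = 30*(1/60) = ½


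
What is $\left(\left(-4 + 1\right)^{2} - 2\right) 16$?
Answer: $112$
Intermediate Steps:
$\left(\left(-4 + 1\right)^{2} - 2\right) 16 = \left(\left(-3\right)^{2} - 2\right) 16 = \left(9 - 2\right) 16 = 7 \cdot 16 = 112$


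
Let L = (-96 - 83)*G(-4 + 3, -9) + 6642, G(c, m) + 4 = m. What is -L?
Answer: -8969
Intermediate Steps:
G(c, m) = -4 + m
L = 8969 (L = (-96 - 83)*(-4 - 9) + 6642 = -179*(-13) + 6642 = 2327 + 6642 = 8969)
-L = -1*8969 = -8969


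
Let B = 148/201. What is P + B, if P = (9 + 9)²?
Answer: 65272/201 ≈ 324.74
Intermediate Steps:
B = 148/201 (B = 148*(1/201) = 148/201 ≈ 0.73632)
P = 324 (P = 18² = 324)
P + B = 324 + 148/201 = 65272/201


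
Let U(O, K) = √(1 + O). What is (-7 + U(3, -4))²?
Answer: 25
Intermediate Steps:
(-7 + U(3, -4))² = (-7 + √(1 + 3))² = (-7 + √4)² = (-7 + 2)² = (-5)² = 25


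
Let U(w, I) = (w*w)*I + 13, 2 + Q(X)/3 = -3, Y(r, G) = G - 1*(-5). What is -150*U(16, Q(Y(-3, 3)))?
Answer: 574050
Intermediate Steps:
Y(r, G) = 5 + G (Y(r, G) = G + 5 = 5 + G)
Q(X) = -15 (Q(X) = -6 + 3*(-3) = -6 - 9 = -15)
U(w, I) = 13 + I*w² (U(w, I) = w²*I + 13 = I*w² + 13 = 13 + I*w²)
-150*U(16, Q(Y(-3, 3))) = -150*(13 - 15*16²) = -150*(13 - 15*256) = -150*(13 - 3840) = -150*(-3827) = 574050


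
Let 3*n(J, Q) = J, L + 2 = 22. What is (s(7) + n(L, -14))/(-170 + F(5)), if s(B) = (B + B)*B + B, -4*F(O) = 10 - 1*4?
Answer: -670/1029 ≈ -0.65112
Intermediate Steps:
L = 20 (L = -2 + 22 = 20)
n(J, Q) = J/3
F(O) = -3/2 (F(O) = -(10 - 1*4)/4 = -(10 - 4)/4 = -1/4*6 = -3/2)
s(B) = B + 2*B**2 (s(B) = (2*B)*B + B = 2*B**2 + B = B + 2*B**2)
(s(7) + n(L, -14))/(-170 + F(5)) = (7*(1 + 2*7) + (1/3)*20)/(-170 - 3/2) = (7*(1 + 14) + 20/3)/(-343/2) = (7*15 + 20/3)*(-2/343) = (105 + 20/3)*(-2/343) = (335/3)*(-2/343) = -670/1029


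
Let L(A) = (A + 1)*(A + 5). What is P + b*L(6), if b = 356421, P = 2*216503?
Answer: 27877423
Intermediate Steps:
L(A) = (1 + A)*(5 + A)
P = 433006
P + b*L(6) = 433006 + 356421*(5 + 6**2 + 6*6) = 433006 + 356421*(5 + 36 + 36) = 433006 + 356421*77 = 433006 + 27444417 = 27877423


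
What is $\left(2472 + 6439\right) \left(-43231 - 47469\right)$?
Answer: $-808227700$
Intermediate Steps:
$\left(2472 + 6439\right) \left(-43231 - 47469\right) = 8911 \left(-90700\right) = -808227700$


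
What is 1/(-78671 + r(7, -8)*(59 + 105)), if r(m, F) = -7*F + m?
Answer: -1/68339 ≈ -1.4633e-5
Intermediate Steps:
r(m, F) = m - 7*F
1/(-78671 + r(7, -8)*(59 + 105)) = 1/(-78671 + (7 - 7*(-8))*(59 + 105)) = 1/(-78671 + (7 + 56)*164) = 1/(-78671 + 63*164) = 1/(-78671 + 10332) = 1/(-68339) = -1/68339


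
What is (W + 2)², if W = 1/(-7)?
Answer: 169/49 ≈ 3.4490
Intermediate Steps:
W = -⅐ ≈ -0.14286
(W + 2)² = (-⅐ + 2)² = (13/7)² = 169/49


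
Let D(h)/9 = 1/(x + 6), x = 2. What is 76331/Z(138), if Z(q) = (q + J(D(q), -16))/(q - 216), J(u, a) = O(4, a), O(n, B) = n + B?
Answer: -992303/21 ≈ -47253.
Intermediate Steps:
O(n, B) = B + n
D(h) = 9/8 (D(h) = 9/(2 + 6) = 9/8)
J(u, a) = 4 + a (J(u, a) = a + 4 = 4 + a)
Z(q) = (-12 + q)/(-216 + q) (Z(q) = (q + (4 - 16))/(q - 216) = (q - 12)/(-216 + q) = (-12 + q)/(-216 + q))
76331/Z(138) = 76331/(((-12 + 138)/(-216 + 138))) = 76331/((126/(-78))) = 76331/((-1/78*126)) = 76331/(-21/13) = 76331*(-13/21) = -992303/21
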